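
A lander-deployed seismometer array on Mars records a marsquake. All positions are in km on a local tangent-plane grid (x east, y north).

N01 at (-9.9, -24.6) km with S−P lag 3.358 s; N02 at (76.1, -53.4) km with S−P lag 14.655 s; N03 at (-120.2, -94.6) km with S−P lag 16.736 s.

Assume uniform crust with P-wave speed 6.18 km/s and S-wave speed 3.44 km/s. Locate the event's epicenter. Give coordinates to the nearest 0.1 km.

(-26.6, -4.6)

Distance from S−P lag: d = Δt · v_P v_S / (v_P − v_S) = Δt · (6.18·3.44)/(6.18−3.44) ≈ 7.7588·Δt.
So d_N01 = 26.05, d_N02 = 113.71, d_N03 = 129.85 km.
Circle about each station: (x + 9.9)² + (y + 24.6)² = 26.05²; (x − 76.1)² + (y + 53.4)² = 113.71²; (x + 120.2)² + (y + 94.6)² = 129.85².
Subtracting the N01 equation from the N02 and N03 equations removes the quadratic terms:
172.0 x − 57.6 y = -4311.76
-220.6 x − 140.0 y = 6511.61
Solving the 2×2 system: x ≈ -26.6, y ≈ -4.6 km.
Check against N01 (with the unrounded x, y): √((x + 9.9)²+(y + 24.6)²) = 26.07 ≈ 26.05 km. ✓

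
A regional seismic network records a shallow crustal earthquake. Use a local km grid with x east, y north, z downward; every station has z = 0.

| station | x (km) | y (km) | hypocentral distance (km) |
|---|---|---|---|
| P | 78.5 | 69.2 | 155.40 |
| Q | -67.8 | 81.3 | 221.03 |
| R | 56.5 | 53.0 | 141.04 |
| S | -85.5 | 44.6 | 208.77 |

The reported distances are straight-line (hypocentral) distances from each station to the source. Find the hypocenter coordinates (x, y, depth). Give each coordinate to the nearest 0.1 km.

x ≈ 76.7 km, y ≈ -82.8 km, depth ≈ 32.3 km

Each station gives a sphere (x−x_i)² + (y−y_i)² + z² = d_i² (stations at z=0).
Subtracting the P sphere from Q and R: z² cancels, leaving linear equations in x and y:
-292.6 x + 24.2 y = -24449.46
-44.0 x − 32.4 y = -692.76
Solving: x ≈ 76.712, y ≈ -82.795 km (keep extra digits for the depth step; rounded: 76.7, -82.8).
Then from the P sphere: z² = 155.40² − (x − 78.5)² − (y − 69.2)² with x = 76.712, y = -82.795, so z ≈ 32.303 ≈ 32.3 km.
Check against S (with the unrounded solution): distance 208.77 ≈ 208.77 km. ✓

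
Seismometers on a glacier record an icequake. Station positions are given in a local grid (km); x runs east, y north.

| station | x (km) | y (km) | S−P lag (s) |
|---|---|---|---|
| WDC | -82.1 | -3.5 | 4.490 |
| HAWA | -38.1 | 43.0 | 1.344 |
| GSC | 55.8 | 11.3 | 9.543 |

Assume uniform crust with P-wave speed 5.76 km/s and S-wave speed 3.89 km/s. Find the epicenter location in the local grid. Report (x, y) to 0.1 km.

Distance from S−P lag: d = Δt · v_P v_S / (v_P − v_S) = Δt · (5.76·3.89)/(5.76−3.89) ≈ 11.9820·Δt.
So d_WDC = 53.80, d_HAWA = 16.10, d_GSC = 114.34 km.
Circle about each station: (x + 82.1)² + (y + 3.5)² = 53.80²; (x + 38.1)² + (y − 43.0)² = 16.10²; (x − 55.8)² + (y − 11.3)² = 114.34².
Subtracting pairs of circle equations eliminates x²+y² and gives linear equations (the radical axes):
88.0 x + 93.0 y = -816.82
275.8 x + 29.6 y = -13690.53
Solving the 2×2 system: x ≈ -54.2, y ≈ 42.5 km.

-54.2 km east, 42.5 km north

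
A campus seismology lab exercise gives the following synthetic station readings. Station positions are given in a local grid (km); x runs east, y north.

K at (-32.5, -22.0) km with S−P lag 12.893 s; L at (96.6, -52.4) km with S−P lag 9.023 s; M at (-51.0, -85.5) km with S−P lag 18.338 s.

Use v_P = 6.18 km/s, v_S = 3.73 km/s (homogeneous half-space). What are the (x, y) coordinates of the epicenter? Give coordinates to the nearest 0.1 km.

x ≈ 77.0 km, y ≈ 30.2 km

Distance from S−P lag: d = Δt · v_P v_S / (v_P − v_S) = Δt · (6.18·3.73)/(6.18−3.73) ≈ 9.4087·Δt.
So d_K = 121.31, d_L = 84.90, d_M = 172.54 km.
Circle about each station: (x + 32.5)² + (y + 22.0)² = 121.31²; (x − 96.6)² + (y + 52.4)² = 84.90²; (x + 51.0)² + (y + 85.5)² = 172.54².
Subtracting pairs of circle equations eliminates x²+y² and gives linear equations (the radical axes):
258.2 x − 60.8 y = 18045.18
-37.0 x − 127.0 y = -6682.94
Solving the 2×2 system: x ≈ 77.0, y ≈ 30.2 km.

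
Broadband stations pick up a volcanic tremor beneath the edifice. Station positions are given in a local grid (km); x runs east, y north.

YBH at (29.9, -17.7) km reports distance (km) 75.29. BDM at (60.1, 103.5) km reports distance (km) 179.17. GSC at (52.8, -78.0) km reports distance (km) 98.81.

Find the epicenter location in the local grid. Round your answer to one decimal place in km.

-40.3 km east, -44.9 km north

Circle about each station: (x − 29.9)² + (y + 17.7)² = 75.29²; (x − 60.1)² + (y − 103.5)² = 179.17²; (x − 52.8)² + (y + 78.0)² = 98.81².
Subtracting the YBH equation from the BDM and GSC equations removes the quadratic terms:
60.4 x + 242.4 y = -13316.34
45.8 x − 120.6 y = 3569.71
Solving the 2×2 system: x ≈ -40.3, y ≈ -44.9 km.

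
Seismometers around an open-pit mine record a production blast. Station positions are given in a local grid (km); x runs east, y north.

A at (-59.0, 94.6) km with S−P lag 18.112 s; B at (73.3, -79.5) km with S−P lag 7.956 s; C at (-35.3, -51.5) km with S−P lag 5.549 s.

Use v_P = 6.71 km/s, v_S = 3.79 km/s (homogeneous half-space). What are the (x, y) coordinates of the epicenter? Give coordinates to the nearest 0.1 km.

12.7 km east, -45.9 km north

Distance from S−P lag: d = Δt · v_P v_S / (v_P − v_S) = Δt · (6.71·3.79)/(6.71−3.79) ≈ 8.7092·Δt.
So d_A = 157.74, d_B = 69.29, d_C = 48.33 km.
Circle about each station: (x + 59.0)² + (y − 94.6)² = 157.74²; (x − 73.3)² + (y + 79.5)² = 69.29²; (x + 35.3)² + (y + 51.5)² = 48.33².
Subtracting the A equation from the B and C equations removes the quadratic terms:
264.6 x − 348.2 y = 19343.78
47.4 x − 292.2 y = 14014.30
Solving the 2×2 system: x ≈ 12.7, y ≈ -45.9 km.
Check against A (with the unrounded x, y): √((x + 59.0)²+(y − 94.6)²) = 157.74 ≈ 157.74 km. ✓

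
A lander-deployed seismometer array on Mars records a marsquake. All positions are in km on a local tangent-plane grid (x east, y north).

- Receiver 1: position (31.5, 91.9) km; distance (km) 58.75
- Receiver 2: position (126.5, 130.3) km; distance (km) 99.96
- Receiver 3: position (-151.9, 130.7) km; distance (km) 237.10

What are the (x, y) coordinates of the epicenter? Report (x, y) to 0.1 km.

Circle about each station: (x − 31.5)² + (y − 91.9)² = 58.75²; (x − 126.5)² + (y − 130.3)² = 99.96²; (x + 151.9)² + (y − 130.7)² = 237.10².
Subtracting pairs of circle equations eliminates x²+y² and gives linear equations (the radical axes):
190.0 x + 76.8 y = 17002.04
-366.8 x + 77.6 y = -22046.61
Solving the 2×2 system: x ≈ 70.2, y ≈ 47.7 km.
Check against Receiver 1 (with the unrounded x, y): √((x − 31.5)²+(y − 91.9)²) = 58.74 ≈ 58.75 km. ✓

70.2 km east, 47.7 km north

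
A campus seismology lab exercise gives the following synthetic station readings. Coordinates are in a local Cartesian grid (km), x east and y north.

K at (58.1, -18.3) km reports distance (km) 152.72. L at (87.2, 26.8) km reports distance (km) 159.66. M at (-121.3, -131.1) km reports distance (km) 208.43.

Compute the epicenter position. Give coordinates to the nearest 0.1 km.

Circle about each station: (x − 58.1)² + (y + 18.3)² = 152.72²; (x − 87.2)² + (y − 26.8)² = 159.66²; (x + 121.3)² + (y + 131.1)² = 208.43².
Subtracting the K equation from the L and M equations removes the quadratic terms:
58.2 x + 90.2 y = 2443.66
-358.8 x − 225.6 y = 8070.73
Solving the 2×2 system: x ≈ -66.5, y ≈ 70.0 km.
Check against K (with the unrounded x, y): √((x − 58.1)²+(y + 18.3)²) = 152.73 ≈ 152.72 km. ✓

(-66.5, 70.0)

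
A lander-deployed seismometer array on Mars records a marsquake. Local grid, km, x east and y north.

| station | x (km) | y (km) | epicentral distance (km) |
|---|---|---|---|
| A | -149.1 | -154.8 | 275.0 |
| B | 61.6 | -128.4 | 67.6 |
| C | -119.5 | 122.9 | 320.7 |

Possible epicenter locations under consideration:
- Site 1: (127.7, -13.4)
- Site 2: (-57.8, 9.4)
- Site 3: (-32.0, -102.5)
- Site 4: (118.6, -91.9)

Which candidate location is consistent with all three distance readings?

Site 4

For each candidate, compare |candidate − station| to the reported distance:
Site 1: residuals A 35.8, B 65.0, C 38.4 → max 65.0 km
Site 2: residuals A 87.1, B 114.7, C 191.5 → max 191.5 km
Site 3: residuals A 146.8, B 29.5, C 78.9 → max 146.8 km
Site 4: residuals A 0.0, B 0.1, C 0.0 → max 0.1 km
Only Site 4 has all residuals ≈ 0.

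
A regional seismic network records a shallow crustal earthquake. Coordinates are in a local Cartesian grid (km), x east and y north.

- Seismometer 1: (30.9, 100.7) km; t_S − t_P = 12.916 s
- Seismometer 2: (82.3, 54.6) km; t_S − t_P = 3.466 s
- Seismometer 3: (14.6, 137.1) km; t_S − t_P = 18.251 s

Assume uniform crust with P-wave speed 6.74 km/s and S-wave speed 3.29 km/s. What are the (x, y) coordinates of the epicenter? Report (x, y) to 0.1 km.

Distance from S−P lag: d = Δt · v_P v_S / (v_P − v_S) = Δt · (6.74·3.29)/(6.74−3.29) ≈ 6.4274·Δt.
So d_Seismometer 1 = 83.02, d_Seismometer 2 = 22.28, d_Seismometer 3 = 117.31 km.
Circle about each station: (x − 30.9)² + (y − 100.7)² = 83.02²; (x − 82.3)² + (y − 54.6)² = 22.28²; (x − 14.6)² + (y − 137.1)² = 117.31².
Subtracting pairs of circle equations eliminates x²+y² and gives linear equations (the radical axes):
102.8 x − 92.2 y = 5055.07
-32.6 x + 72.8 y = 1044.95
Solving the 2×2 system: x ≈ 103.7, y ≈ 60.8 km.

(103.7, 60.8)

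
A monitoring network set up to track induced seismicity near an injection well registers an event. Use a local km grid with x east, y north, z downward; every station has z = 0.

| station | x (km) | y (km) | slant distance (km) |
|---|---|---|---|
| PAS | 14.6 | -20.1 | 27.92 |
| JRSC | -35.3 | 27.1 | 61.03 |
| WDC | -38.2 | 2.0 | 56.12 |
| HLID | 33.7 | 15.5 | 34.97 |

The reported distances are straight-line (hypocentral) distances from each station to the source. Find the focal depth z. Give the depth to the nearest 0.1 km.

z ≈ 21.8 km

Each station gives a sphere (x−x_i)² + (y−y_i)² + z² = d_i² (stations at z=0).
Subtracting the PAS sphere from JRSC and WDC: z² cancels, leaving linear equations in x and y:
-99.8 x + 94.4 y = -1581.80
-105.6 x + 44.2 y = -1523.86
Solving: x ≈ 13.304, y ≈ -2.691 km (keep extra digits for the depth step; rounded: 13.3, -2.7).
Then from the PAS sphere: z² = 27.92² − (x − 14.6)² − (y + 20.1)² with x = 13.304, y = -2.691, so z ≈ 21.789 ≈ 21.8 km.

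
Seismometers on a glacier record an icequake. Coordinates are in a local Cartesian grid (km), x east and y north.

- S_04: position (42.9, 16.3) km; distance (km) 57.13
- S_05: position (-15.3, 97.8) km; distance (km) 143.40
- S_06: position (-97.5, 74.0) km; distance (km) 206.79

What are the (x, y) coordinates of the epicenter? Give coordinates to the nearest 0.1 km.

Circle about each station: (x − 42.9)² + (y − 16.3)² = 57.13²; (x + 15.3)² + (y − 97.8)² = 143.40²; (x + 97.5)² + (y − 74.0)² = 206.79².
Subtracting pairs of circle equations eliminates x²+y² and gives linear equations (the radical axes):
-116.4 x + 163.0 y = -9606.89
-280.8 x + 115.4 y = -26622.12
Solving the 2×2 system: x ≈ 99.9, y ≈ 12.4 km.

99.9 km east, 12.4 km north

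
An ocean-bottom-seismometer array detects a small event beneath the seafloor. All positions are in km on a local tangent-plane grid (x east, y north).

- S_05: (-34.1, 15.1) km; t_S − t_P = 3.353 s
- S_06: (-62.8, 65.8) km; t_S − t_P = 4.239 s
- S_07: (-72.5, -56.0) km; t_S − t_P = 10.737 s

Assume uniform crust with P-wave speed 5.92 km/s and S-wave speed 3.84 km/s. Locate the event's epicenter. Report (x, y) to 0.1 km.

Distance from S−P lag: d = Δt · v_P v_S / (v_P − v_S) = Δt · (5.92·3.84)/(5.92−3.84) ≈ 10.9292·Δt.
So d_S_05 = 36.65, d_S_06 = 46.33, d_S_07 = 117.35 km.
Circle about each station: (x + 34.1)² + (y − 15.1)² = 36.65²; (x + 62.8)² + (y − 65.8)² = 46.33²; (x + 72.5)² + (y + 56.0)² = 117.35².
Subtracting pairs of circle equations eliminates x²+y² and gives linear equations (the radical axes):
-57.4 x + 101.4 y = 6079.41
-76.8 x − 142.2 y = -5426.37
Solving the 2×2 system: x ≈ -19.7, y ≈ 48.8 km.
Check against S_05 (with the unrounded x, y): √((x + 34.1)²+(y − 15.1)²) = 36.65 ≈ 36.65 km. ✓

(-19.7, 48.8)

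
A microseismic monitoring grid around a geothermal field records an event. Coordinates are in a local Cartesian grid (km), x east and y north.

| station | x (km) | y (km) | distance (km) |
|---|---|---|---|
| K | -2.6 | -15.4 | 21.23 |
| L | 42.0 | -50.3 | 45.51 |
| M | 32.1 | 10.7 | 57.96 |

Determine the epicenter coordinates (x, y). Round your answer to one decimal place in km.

Circle about each station: (x + 2.6)² + (y + 15.4)² = 21.23²; (x − 42.0)² + (y + 50.3)² = 45.51²; (x − 32.1)² + (y − 10.7)² = 57.96².
Subtracting pairs of circle equations eliminates x²+y² and gives linear equations (the radical axes):
89.2 x − 69.8 y = 2429.72
69.4 x + 52.2 y = -2007.67
Solving the 2×2 system: x ≈ -1.4, y ≈ -36.6 km.

x ≈ -1.4 km, y ≈ -36.6 km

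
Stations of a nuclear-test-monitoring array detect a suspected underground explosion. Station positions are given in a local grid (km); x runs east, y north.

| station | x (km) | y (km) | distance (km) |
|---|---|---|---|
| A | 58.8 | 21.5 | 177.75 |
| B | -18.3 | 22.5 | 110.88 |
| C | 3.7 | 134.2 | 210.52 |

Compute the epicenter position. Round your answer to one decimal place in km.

Circle about each station: (x − 58.8)² + (y − 21.5)² = 177.75²; (x + 18.3)² + (y − 22.5)² = 110.88²; (x − 3.7)² + (y − 134.2)² = 210.52².
Subtracting pairs of circle equations eliminates x²+y² and gives linear equations (the radical axes):
-154.2 x + 2.0 y = 16222.14
-110.2 x + 225.4 y = 1380.03
Solving the 2×2 system: x ≈ -105.8, y ≈ -45.6 km.

(-105.8, -45.6)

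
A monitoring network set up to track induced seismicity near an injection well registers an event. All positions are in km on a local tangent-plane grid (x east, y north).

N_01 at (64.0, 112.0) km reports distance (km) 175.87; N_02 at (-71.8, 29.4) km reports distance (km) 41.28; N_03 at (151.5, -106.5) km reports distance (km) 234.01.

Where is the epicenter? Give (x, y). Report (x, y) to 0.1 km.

Circle about each station: (x − 64.0)² + (y − 112.0)² = 175.87²; (x + 71.8)² + (y − 29.4)² = 41.28²; (x − 151.5)² + (y + 106.5)² = 234.01².
Subtracting the N_01 equation from the N_02 and N_03 equations removes the quadratic terms:
-271.6 x − 165.2 y = 18605.82
175.0 x − 437.0 y = -6175.92
Solving the 2×2 system: x ≈ -62.0, y ≈ -10.7 km.

-62.0 km east, -10.7 km north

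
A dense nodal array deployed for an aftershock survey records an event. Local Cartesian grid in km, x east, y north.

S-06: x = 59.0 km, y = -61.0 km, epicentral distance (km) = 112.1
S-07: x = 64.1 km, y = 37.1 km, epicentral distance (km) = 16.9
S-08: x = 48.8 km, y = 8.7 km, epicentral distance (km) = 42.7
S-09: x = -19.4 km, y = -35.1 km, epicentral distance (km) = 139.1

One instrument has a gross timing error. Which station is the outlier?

Solve using three stations at a time. Using S-06, S-07, S-08 (subtract circle equations pairwise → linear system) gives (x, y) ≈ (54.5, 51.0).
Distances from that point to each station vs reported:
  S-06: calculated 112.1 vs reported 112.1 → residual 0.0 km
  S-07: calculated 16.9 vs reported 16.9 → residual 0.0 km
  S-08: calculated 42.7 vs reported 42.7 → residual 0.0 km
  S-09: calculated 113.5 vs reported 139.1 → residual 25.6 km
S-06, S-07, S-08 are mutually consistent (residuals ≈ 0); S-09 is off by 25.6 km.

S-09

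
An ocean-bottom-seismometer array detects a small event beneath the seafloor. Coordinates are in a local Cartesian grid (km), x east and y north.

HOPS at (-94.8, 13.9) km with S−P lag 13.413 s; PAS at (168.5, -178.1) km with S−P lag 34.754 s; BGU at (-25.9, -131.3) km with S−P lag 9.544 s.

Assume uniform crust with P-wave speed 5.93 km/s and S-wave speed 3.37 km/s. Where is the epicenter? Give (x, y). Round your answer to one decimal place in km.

Distance from S−P lag: d = Δt · v_P v_S / (v_P − v_S) = Δt · (5.93·3.37)/(5.93−3.37) ≈ 7.8063·Δt.
So d_HOPS = 104.71, d_PAS = 271.30, d_BGU = 74.50 km.
Circle about each station: (x + 94.8)² + (y − 13.9)² = 104.71²; (x − 168.5)² + (y + 178.1)² = 271.30²; (x + 25.9)² + (y + 131.3)² = 74.50².
Subtracting the HOPS equation from the PAS and BGU equations removes the quadratic terms:
526.6 x − 384.0 y = -11707.90
137.8 x − 290.4 y = 14144.18
Solving the 2×2 system: x ≈ -88.3, y ≈ -90.6 km.

-88.3 km east, -90.6 km north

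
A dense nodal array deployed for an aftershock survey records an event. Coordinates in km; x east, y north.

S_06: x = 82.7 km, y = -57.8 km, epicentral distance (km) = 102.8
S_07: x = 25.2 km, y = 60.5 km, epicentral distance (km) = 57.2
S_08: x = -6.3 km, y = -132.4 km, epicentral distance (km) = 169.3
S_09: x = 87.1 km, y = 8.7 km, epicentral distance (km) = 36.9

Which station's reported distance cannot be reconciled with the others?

Solve using three stations at a time. Using S_06, S_07, S_09 (subtract circle equations pairwise → linear system) gives (x, y) ≈ (80.3, 45.0).
Distances from that point to each station vs reported:
  S_06: calculated 102.8 vs reported 102.8 → residual 0.0 km
  S_07: calculated 57.2 vs reported 57.2 → residual 0.0 km
  S_08: calculated 197.4 vs reported 169.3 → residual 28.1 km
  S_09: calculated 36.9 vs reported 36.9 → residual 0.0 km
S_06, S_07, S_09 are mutually consistent (residuals ≈ 0); S_08 is off by 28.1 km.

S_08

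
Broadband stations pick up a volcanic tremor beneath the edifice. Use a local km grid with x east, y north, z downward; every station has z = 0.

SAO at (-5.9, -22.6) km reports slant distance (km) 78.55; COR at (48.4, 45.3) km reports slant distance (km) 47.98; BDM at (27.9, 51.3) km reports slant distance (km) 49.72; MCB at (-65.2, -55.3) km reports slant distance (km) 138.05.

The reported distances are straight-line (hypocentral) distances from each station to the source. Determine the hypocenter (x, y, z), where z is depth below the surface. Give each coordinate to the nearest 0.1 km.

Each station gives a sphere (x−x_i)² + (y−y_i)² + z² = d_i² (stations at z=0).
Subtracting the SAO sphere from COR and BDM: z² cancels, leaving linear equations in x and y:
108.6 x + 135.8 y = 7717.10
67.6 x + 147.8 y = 6562.55
Solving: x ≈ 36.296, y ≈ 27.801 km (keep extra digits for the depth step; rounded: 36.3, 27.8).
Then from the SAO sphere: z² = 78.55² − (x + 5.9)² − (y + 22.6)² with x = 36.296, y = 27.801, so z ≈ 43.004 ≈ 43.0 km.

(36.3, 27.8, 43.0)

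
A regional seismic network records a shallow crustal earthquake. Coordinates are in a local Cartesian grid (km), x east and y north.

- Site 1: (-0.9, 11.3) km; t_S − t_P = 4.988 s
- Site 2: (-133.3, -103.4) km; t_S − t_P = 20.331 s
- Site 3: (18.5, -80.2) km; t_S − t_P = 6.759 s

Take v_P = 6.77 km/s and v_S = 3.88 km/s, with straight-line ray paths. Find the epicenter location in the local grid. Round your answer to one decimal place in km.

(31.7, -20.2)

Distance from S−P lag: d = Δt · v_P v_S / (v_P − v_S) = Δt · (6.77·3.88)/(6.77−3.88) ≈ 9.0891·Δt.
So d_Site 1 = 45.34, d_Site 2 = 184.79, d_Site 3 = 61.43 km.
Circle about each station: (x + 0.9)² + (y − 11.3)² = 45.34²; (x + 133.3)² + (y + 103.4)² = 184.79²; (x − 18.5)² + (y + 80.2)² = 61.43².
Subtracting the Site 1 equation from the Site 2 and Site 3 equations removes the quadratic terms:
-264.8 x − 229.4 y = -3759.68
38.8 x − 183.0 y = 4927.86
Solving the 2×2 system: x ≈ 31.7, y ≈ -20.2 km.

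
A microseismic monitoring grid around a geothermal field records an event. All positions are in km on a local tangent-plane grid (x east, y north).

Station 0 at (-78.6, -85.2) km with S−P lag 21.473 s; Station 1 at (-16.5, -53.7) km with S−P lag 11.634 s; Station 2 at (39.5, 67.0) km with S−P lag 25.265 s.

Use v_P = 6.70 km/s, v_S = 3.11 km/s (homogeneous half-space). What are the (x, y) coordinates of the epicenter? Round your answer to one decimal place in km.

45.9 km east, -79.5 km north

Distance from S−P lag: d = Δt · v_P v_S / (v_P − v_S) = Δt · (6.70·3.11)/(6.70−3.11) ≈ 5.8042·Δt.
So d_Station 0 = 124.63, d_Station 1 = 67.53, d_Station 2 = 146.64 km.
Circle about each station: (x + 78.6)² + (y + 85.2)² = 124.63²; (x + 16.5)² + (y + 53.7)² = 67.53²; (x − 39.5)² + (y − 67.0)² = 146.64².
Subtracting pairs of circle equations eliminates x²+y² and gives linear equations (the radical axes):
124.2 x + 63.0 y = 691.28
236.2 x + 304.4 y = -13358.40
Solving the 2×2 system: x ≈ 45.9, y ≈ -79.5 km.
Check against Station 0 (with the unrounded x, y): √((x + 78.6)²+(y + 85.2)²) = 124.62 ≈ 124.63 km. ✓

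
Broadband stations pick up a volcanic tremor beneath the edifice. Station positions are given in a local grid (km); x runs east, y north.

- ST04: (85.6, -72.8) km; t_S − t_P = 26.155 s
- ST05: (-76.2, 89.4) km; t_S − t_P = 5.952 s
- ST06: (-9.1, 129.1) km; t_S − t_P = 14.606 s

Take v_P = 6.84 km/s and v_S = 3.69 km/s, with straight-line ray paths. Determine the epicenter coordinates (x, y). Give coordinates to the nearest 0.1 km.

Distance from S−P lag: d = Δt · v_P v_S / (v_P − v_S) = Δt · (6.84·3.69)/(6.84−3.69) ≈ 8.0126·Δt.
So d_ST04 = 209.57, d_ST05 = 47.69, d_ST06 = 117.03 km.
Circle about each station: (x − 85.6)² + (y + 72.8)² = 209.57²; (x + 76.2)² + (y − 89.4)² = 47.69²; (x + 9.1)² + (y − 129.1)² = 117.03².
Subtracting pairs of circle equations eliminates x²+y² and gives linear equations (the radical axes):
-323.6 x + 324.4 y = 42816.85
-189.4 x + 403.8 y = 34345.98
Solving the 2×2 system: x ≈ -88.8, y ≈ 43.4 km.
Check against ST04 (with the unrounded x, y): √((x − 85.6)²+(y + 72.8)²) = 209.57 ≈ 209.57 km. ✓

x ≈ -88.8 km, y ≈ 43.4 km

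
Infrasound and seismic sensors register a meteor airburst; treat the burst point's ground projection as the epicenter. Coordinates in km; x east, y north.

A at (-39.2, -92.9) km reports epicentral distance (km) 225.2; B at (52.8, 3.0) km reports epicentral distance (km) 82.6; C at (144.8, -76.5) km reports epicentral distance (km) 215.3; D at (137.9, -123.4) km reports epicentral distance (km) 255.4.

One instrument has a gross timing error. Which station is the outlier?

Solve using three stations at a time. Using A, C, D (subtract circle equations pairwise → linear system) gives (x, y) ≈ (46.8, 115.2).
Distances from that point to each station vs reported:
  A: calculated 225.2 vs reported 225.2 → residual 0.0 km
  B: calculated 112.3 vs reported 82.6 → residual 29.7 km
  C: calculated 215.3 vs reported 215.3 → residual 0.0 km
  D: calculated 255.4 vs reported 255.4 → residual 0.0 km
A, C, D are mutually consistent (residuals ≈ 0); B is off by 29.7 km.

B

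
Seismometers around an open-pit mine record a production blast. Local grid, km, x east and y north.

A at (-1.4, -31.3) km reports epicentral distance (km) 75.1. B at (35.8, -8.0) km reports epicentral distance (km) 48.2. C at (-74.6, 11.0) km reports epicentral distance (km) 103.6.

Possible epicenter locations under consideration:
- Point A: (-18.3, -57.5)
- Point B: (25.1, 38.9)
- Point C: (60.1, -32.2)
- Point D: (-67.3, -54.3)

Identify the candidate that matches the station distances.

Point B

For each candidate, compare |candidate − station| to the reported distance:
Point A: residuals A 43.9, B 25.1, C 14.9 → max 43.9 km
Point B: residuals A 0.1, B 0.1, C 0.1 → max 0.1 km
Point C: residuals A 13.6, B 13.9, C 37.9 → max 37.9 km
Point D: residuals A 5.3, B 64.8, C 37.9 → max 64.8 km
Only Point B has all residuals ≈ 0.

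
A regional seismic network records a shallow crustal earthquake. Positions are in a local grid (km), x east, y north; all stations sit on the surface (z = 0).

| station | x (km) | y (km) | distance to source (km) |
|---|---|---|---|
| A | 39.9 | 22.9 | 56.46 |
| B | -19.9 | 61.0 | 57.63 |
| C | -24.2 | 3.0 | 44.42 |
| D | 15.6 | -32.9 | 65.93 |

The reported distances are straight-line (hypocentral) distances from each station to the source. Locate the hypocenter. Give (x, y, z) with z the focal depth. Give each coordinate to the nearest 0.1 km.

(-3.5, 19.0, 35.9)

Each station gives a sphere (x−x_i)² + (y−y_i)² + z² = d_i² (stations at z=0).
Subtracting the A sphere from B and C: z² cancels, leaving linear equations in x and y:
-119.6 x + 76.2 y = 1867.10
-128.2 x − 39.8 y = -307.18
Solving: x ≈ -3.504, y ≈ 19.004 km (keep extra digits for the depth step; rounded: -3.5, 19.0).
Then from the A sphere: z² = 56.46² − (x − 39.9)² − (y − 22.9)² with x = -3.504, y = 19.004, so z ≈ 35.898 ≈ 35.9 km.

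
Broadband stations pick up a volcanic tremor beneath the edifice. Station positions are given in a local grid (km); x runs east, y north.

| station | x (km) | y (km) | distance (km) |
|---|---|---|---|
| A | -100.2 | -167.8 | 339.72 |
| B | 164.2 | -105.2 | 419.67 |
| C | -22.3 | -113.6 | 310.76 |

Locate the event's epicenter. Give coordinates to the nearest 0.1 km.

Circle about each station: (x + 100.2)² + (y + 167.8)² = 339.72²; (x − 164.2)² + (y + 105.2)² = 419.67²; (x + 22.3)² + (y + 113.6)² = 310.76².
Subtracting pairs of circle equations eliminates x²+y² and gives linear equations (the radical axes):
528.8 x + 125.2 y = -60881.43
155.8 x + 108.4 y = -5956.73
Solving the 2×2 system: x ≈ -154.8, y ≈ 167.5 km.

(-154.8, 167.5)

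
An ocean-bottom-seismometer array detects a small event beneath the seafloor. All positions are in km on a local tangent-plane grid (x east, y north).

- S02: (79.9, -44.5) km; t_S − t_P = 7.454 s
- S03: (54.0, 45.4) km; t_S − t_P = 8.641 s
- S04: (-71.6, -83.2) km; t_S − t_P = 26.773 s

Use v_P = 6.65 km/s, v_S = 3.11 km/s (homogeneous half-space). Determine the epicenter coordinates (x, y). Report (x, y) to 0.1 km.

(63.4, -4.2)

Distance from S−P lag: d = Δt · v_P v_S / (v_P − v_S) = Δt · (6.65·3.11)/(6.65−3.11) ≈ 5.8422·Δt.
So d_S02 = 43.55, d_S03 = 50.48, d_S04 = 156.41 km.
Circle about each station: (x − 79.9)² + (y + 44.5)² = 43.55²; (x − 54.0)² + (y − 45.4)² = 50.48²; (x + 71.6)² + (y + 83.2)² = 156.41².
Subtracting the S02 equation from the S03 and S04 equations removes the quadratic terms:
-51.8 x + 179.8 y = -4038.73
-303.0 x − 77.4 y = -18882.95
Solving the 2×2 system: x ≈ 63.4, y ≈ -4.2 km.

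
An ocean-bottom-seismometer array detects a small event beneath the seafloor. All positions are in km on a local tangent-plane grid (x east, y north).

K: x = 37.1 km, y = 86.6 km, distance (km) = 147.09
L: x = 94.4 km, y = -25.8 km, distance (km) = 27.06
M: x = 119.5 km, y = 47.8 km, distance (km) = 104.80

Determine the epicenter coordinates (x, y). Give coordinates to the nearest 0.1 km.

86.9 km east, -51.8 km north

Circle about each station: (x − 37.1)² + (y − 86.6)² = 147.09²; (x − 94.4)² + (y + 25.8)² = 27.06²; (x − 119.5)² + (y − 47.8)² = 104.80².
Subtracting the K equation from the L and M equations removes the quadratic terms:
114.6 x − 224.8 y = 21604.25
164.8 x − 77.6 y = 18341.55
Solving the 2×2 system: x ≈ 86.9, y ≈ -51.8 km.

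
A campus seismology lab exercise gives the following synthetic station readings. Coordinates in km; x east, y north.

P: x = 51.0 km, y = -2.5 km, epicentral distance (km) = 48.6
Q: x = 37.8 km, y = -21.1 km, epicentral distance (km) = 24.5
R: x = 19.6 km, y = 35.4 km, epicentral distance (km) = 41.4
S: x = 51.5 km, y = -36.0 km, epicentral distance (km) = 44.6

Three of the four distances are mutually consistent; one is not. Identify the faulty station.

P

Solve using three stations at a time. Using Q, R, S (subtract circle equations pairwise → linear system) gives (x, y) ≈ (18.5, -6.0).
Distances from that point to each station vs reported:
  P: calculated 32.7 vs reported 48.6 → residual 15.9 km
  Q: calculated 24.5 vs reported 24.5 → residual 0.0 km
  R: calculated 41.4 vs reported 41.4 → residual 0.0 km
  S: calculated 44.6 vs reported 44.6 → residual 0.0 km
Q, R, S are mutually consistent (residuals ≈ 0); P is off by 15.9 km.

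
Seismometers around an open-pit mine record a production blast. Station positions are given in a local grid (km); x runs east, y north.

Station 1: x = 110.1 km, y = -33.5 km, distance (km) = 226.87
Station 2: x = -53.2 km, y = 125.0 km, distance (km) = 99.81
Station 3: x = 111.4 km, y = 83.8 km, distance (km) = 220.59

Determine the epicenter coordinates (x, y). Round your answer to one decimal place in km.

Circle about each station: (x − 110.1)² + (y + 33.5)² = 226.87²; (x + 53.2)² + (y − 125.0)² = 99.81²; (x − 111.4)² + (y − 83.8)² = 220.59².
Subtracting pairs of circle equations eliminates x²+y² and gives linear equations (the radical axes):
-326.6 x + 317.0 y = 46718.94
2.6 x + 234.6 y = 8998.19
Solving the 2×2 system: x ≈ -104.7, y ≈ 39.5 km.
Check against Station 1 (with the unrounded x, y): √((x − 110.1)²+(y + 33.5)²) = 226.86 ≈ 226.87 km. ✓

x ≈ -104.7 km, y ≈ 39.5 km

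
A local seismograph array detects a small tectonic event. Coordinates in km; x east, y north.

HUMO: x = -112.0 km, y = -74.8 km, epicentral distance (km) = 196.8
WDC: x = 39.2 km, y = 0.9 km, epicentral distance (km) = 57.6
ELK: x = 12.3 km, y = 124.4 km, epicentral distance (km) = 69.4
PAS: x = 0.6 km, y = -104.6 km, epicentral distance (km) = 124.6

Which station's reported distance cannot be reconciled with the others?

Solve using three stations at a time. Using HUMO, WDC, ELK (subtract circle equations pairwise → linear system) gives (x, y) ≈ (33.1, 58.2).
Distances from that point to each station vs reported:
  HUMO: calculated 196.8 vs reported 196.8 → residual 0.0 km
  WDC: calculated 57.6 vs reported 57.6 → residual 0.0 km
  ELK: calculated 69.4 vs reported 69.4 → residual 0.0 km
  PAS: calculated 166.0 vs reported 124.6 → residual 41.4 km
HUMO, WDC, ELK are mutually consistent (residuals ≈ 0); PAS is off by 41.4 km.

PAS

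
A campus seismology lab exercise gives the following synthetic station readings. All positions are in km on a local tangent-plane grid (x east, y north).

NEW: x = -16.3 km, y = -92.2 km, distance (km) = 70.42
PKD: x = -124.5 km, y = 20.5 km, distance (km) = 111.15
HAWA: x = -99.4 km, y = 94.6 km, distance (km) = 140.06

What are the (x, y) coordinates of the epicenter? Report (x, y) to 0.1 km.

x ≈ -21.8 km, y ≈ -22.0 km

Circle about each station: (x + 16.3)² + (y + 92.2)² = 70.42²; (x + 124.5)² + (y − 20.5)² = 111.15²; (x + 99.4)² + (y − 94.6)² = 140.06².
Subtracting the NEW equation from the PKD and HAWA equations removes the quadratic terms:
-216.4 x + 225.4 y = -241.38
-166.2 x + 373.6 y = -4594.84
Solving the 2×2 system: x ≈ -21.8, y ≈ -22.0 km.
Check against NEW (with the unrounded x, y): √((x + 16.3)²+(y + 92.2)²) = 70.42 ≈ 70.42 km. ✓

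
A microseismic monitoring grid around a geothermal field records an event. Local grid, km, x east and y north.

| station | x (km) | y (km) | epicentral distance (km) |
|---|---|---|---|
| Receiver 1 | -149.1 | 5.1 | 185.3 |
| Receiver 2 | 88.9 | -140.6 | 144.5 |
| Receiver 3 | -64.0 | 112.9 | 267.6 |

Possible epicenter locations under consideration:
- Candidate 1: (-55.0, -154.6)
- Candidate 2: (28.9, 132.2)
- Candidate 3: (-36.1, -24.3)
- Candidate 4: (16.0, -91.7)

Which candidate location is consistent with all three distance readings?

Candidate 1

For each candidate, compare |candidate − station| to the reported distance:
Candidate 1: residuals Receiver 1 0.1, Receiver 2 0.1, Receiver 3 0.1 → max 0.1 km
Candidate 2: residuals Receiver 1 33.4, Receiver 2 134.8, Receiver 3 172.7 → max 172.7 km
Candidate 3: residuals Receiver 1 68.5, Receiver 2 26.2, Receiver 3 127.6 → max 127.6 km
Candidate 4: residuals Receiver 1 6.1, Receiver 2 56.7, Receiver 3 47.9 → max 56.7 km
Only Candidate 1 has all residuals ≈ 0.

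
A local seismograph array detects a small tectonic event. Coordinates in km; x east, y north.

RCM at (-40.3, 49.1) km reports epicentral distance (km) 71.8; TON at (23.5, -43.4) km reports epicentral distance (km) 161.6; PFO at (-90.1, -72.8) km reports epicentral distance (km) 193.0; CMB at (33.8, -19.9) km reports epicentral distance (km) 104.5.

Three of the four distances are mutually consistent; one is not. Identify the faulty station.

Solve using three stations at a time. Using RCM, PFO, CMB (subtract circle equations pairwise → linear system) gives (x, y) ≈ (22.5, 84.0).
Distances from that point to each station vs reported:
  RCM: calculated 71.8 vs reported 71.8 → residual 0.0 km
  TON: calculated 127.4 vs reported 161.6 → residual 34.2 km
  PFO: calculated 193.0 vs reported 193.0 → residual 0.0 km
  CMB: calculated 104.5 vs reported 104.5 → residual 0.0 km
RCM, PFO, CMB are mutually consistent (residuals ≈ 0); TON is off by 34.2 km.

TON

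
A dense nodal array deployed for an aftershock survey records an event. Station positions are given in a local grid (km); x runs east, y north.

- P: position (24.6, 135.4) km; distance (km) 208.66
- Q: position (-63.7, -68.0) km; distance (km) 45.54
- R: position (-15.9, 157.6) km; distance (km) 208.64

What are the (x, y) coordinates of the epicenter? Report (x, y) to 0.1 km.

Circle about each station: (x − 24.6)² + (y − 135.4)² = 208.66²; (x + 63.7)² + (y + 68.0)² = 45.54²; (x + 15.9)² + (y − 157.6)² = 208.64².
Subtracting pairs of circle equations eliminates x²+y² and gives linear equations (the radical axes):
-176.6 x − 406.8 y = 31208.47
-81.0 x + 44.4 y = 6160.60
Solving the 2×2 system: x ≈ -95.4, y ≈ -35.3 km.

(-95.4, -35.3)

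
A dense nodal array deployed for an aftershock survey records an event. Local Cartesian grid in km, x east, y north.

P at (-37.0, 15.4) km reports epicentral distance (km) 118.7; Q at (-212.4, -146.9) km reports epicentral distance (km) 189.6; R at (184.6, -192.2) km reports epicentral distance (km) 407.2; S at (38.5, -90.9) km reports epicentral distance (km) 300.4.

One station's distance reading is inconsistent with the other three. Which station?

S

Solve using three stations at a time. Using P, Q, R (subtract circle equations pairwise → linear system) gives (x, y) ≈ (-154.3, 33.6).
Distances from that point to each station vs reported:
  P: calculated 118.7 vs reported 118.7 → residual 0.0 km
  Q: calculated 189.6 vs reported 189.6 → residual 0.0 km
  R: calculated 407.2 vs reported 407.2 → residual 0.0 km
  S: calculated 229.5 vs reported 300.4 → residual 70.9 km
P, Q, R are mutually consistent (residuals ≈ 0); S is off by 70.9 km.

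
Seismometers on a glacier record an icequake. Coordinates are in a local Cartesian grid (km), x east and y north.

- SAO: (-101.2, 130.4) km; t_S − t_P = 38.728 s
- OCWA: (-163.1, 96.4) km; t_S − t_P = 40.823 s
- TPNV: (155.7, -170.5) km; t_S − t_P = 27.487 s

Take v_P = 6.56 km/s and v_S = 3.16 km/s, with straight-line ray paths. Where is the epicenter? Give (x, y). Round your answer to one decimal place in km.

Distance from S−P lag: d = Δt · v_P v_S / (v_P − v_S) = Δt · (6.56·3.16)/(6.56−3.16) ≈ 6.0969·Δt.
So d_SAO = 236.12, d_OCWA = 248.90, d_TPNV = 167.59 km.
Circle about each station: (x + 101.2)² + (y − 130.4)² = 236.12²; (x + 163.1)² + (y − 96.4)² = 248.90²; (x − 155.7)² + (y + 170.5)² = 167.59².
Subtracting the SAO equation from the OCWA and TPNV equations removes the quadratic terms:
-123.8 x − 68.0 y = 2450.41
513.8 x − 601.8 y = 53733.39
Solving the 2×2 system: x ≈ 19.9, y ≈ -72.3 km.
Check against SAO (with the unrounded x, y): √((x + 101.2)²+(y − 130.4)²) = 236.12 ≈ 236.12 km. ✓

(19.9, -72.3)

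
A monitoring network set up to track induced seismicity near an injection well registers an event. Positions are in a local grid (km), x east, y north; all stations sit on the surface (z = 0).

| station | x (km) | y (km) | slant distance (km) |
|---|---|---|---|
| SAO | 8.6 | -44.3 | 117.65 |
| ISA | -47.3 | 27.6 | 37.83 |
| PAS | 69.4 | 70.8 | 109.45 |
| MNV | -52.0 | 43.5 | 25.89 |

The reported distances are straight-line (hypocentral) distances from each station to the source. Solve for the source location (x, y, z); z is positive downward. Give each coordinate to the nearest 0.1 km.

Each station gives a sphere (x−x_i)² + (y−y_i)² + z² = d_i² (stations at z=0).
Subtracting the SAO sphere from ISA and PAS: z² cancels, leaving linear equations in x and y:
-111.8 x + 143.8 y = 13373.01
121.6 x + 230.2 y = 9654.77
Solving: x ≈ -39.103, y ≈ 62.596 km (keep extra digits for the depth step; rounded: -39.1, 62.6).
Then from the SAO sphere: z² = 117.65² − (x − 8.6)² − (y + 44.3)² with x = -39.103, y = 62.596, so z ≈ 11.798 ≈ 11.8 km.

(-39.1, 62.6, 11.8)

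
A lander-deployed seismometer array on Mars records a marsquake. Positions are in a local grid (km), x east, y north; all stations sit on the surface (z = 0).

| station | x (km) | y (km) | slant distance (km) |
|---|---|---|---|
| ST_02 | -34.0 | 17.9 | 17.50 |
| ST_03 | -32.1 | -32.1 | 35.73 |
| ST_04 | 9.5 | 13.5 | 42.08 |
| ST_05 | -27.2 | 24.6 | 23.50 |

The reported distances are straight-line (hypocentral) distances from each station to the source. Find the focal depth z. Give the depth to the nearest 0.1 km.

Each station gives a sphere (x−x_i)² + (y−y_i)² + z² = d_i² (stations at z=0).
Subtracting the ST_02 sphere from ST_03 and ST_04: z² cancels, leaving linear equations in x and y:
3.8 x − 100.0 y = -385.97
87.0 x − 8.8 y = -2668.39
Solving: x ≈ -30.398, y ≈ 2.705 km (keep extra digits for the depth step; rounded: -30.4, 2.7).
Then from the ST_02 sphere: z² = 17.50² − (x + 34.0)² − (y − 17.9)² with x = -30.398, y = 2.705, so z ≈ 7.899 ≈ 7.9 km.

depth ≈ 7.9 km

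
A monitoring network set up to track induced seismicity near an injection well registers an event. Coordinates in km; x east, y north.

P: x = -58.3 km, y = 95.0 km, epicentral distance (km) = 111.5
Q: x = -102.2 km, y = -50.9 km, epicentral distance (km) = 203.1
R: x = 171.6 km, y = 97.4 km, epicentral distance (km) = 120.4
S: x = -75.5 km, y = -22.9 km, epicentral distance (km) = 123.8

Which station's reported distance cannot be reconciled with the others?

Solve using three stations at a time. Using P, Q, R (subtract circle equations pairwise → linear system) gives (x, y) ≈ (52.3, 80.9).
Distances from that point to each station vs reported:
  P: calculated 111.5 vs reported 111.5 → residual 0.0 km
  Q: calculated 203.1 vs reported 203.1 → residual 0.0 km
  R: calculated 120.4 vs reported 120.4 → residual 0.0 km
  S: calculated 164.7 vs reported 123.8 → residual 40.9 km
P, Q, R are mutually consistent (residuals ≈ 0); S is off by 40.9 km.

S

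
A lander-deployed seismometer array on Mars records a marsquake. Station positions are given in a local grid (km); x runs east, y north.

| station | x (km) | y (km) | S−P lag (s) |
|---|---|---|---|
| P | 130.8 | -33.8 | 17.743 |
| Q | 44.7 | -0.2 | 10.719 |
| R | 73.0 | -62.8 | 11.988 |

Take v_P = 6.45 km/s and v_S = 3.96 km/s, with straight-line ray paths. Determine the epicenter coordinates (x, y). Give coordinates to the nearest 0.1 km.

(-49.8, -56.4)

Distance from S−P lag: d = Δt · v_P v_S / (v_P − v_S) = Δt · (6.45·3.96)/(6.45−3.96) ≈ 10.2578·Δt.
So d_P = 182.00, d_Q = 109.95, d_R = 122.97 km.
Circle about each station: (x − 130.8)² + (y + 33.8)² = 182.00²; (x − 44.7)² + (y + 0.2)² = 109.95²; (x − 73.0)² + (y + 62.8)² = 122.97².
Subtracting the P equation from the Q and R equations removes the quadratic terms:
-172.2 x + 67.2 y = 4782.05
-115.6 x − 58.0 y = 9024.14
Solving the 2×2 system: x ≈ -49.8, y ≈ -56.4 km.
Check against P (with the unrounded x, y): √((x − 130.8)²+(y + 33.8)²) = 181.98 ≈ 182.00 km. ✓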